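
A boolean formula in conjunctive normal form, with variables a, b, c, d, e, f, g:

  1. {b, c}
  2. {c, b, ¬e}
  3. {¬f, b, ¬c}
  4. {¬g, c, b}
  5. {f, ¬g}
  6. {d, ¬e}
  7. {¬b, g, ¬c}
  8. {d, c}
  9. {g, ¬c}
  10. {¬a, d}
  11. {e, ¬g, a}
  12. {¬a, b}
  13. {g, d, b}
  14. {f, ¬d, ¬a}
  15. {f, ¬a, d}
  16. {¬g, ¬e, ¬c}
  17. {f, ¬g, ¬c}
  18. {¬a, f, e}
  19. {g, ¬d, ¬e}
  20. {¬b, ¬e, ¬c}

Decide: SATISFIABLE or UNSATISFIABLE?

Try a = False.
Set b = True and propagate.
Branch on c: take c = False.
  then d is forced to True.
For the remaining variables, e = False, f = True, g = False works.
So a=F  b=T  c=F  d=T  e=F  f=T  g=F is a satisfying assignment.

SATISFIABLE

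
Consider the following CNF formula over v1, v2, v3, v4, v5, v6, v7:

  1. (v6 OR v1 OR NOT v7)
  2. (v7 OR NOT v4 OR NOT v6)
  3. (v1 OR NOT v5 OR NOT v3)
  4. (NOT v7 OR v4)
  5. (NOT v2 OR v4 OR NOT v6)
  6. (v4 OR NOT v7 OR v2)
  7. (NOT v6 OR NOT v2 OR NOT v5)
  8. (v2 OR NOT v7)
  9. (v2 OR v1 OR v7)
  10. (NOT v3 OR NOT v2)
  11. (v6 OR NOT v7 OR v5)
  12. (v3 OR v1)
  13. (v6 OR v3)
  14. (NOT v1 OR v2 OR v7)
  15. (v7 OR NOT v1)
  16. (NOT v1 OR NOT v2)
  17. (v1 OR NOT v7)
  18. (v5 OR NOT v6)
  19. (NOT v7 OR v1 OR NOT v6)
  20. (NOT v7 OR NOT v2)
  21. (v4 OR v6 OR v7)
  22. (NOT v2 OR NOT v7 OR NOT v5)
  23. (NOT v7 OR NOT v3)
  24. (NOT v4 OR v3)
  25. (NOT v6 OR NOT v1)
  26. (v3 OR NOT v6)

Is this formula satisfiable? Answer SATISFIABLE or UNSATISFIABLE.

UNSATISFIABLE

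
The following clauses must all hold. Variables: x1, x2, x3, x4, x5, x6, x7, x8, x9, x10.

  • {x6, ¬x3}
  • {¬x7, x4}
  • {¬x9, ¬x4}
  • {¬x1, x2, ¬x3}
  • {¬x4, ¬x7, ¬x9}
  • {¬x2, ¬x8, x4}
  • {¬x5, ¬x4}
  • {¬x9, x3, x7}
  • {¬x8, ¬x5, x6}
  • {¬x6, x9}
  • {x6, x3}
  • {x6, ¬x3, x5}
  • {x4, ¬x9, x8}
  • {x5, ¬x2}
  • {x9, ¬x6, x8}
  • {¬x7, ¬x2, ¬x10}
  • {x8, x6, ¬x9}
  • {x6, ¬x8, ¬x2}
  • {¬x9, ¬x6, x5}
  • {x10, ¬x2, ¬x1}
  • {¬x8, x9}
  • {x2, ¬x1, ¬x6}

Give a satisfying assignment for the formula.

Pure literal: x1 appears only negated; assign x1 = False.
Branch on x2: take x2 = False.
The remaining clauses are satisfied by x3 = True, x4 = False, x5 = True, x6 = True, x7 = False, x8 = True, x9 = True, x10 = True.
Every clause has at least one true literal under this assignment.

x1=False, x2=False, x3=True, x4=False, x5=True, x6=True, x7=False, x8=True, x9=True, x10=True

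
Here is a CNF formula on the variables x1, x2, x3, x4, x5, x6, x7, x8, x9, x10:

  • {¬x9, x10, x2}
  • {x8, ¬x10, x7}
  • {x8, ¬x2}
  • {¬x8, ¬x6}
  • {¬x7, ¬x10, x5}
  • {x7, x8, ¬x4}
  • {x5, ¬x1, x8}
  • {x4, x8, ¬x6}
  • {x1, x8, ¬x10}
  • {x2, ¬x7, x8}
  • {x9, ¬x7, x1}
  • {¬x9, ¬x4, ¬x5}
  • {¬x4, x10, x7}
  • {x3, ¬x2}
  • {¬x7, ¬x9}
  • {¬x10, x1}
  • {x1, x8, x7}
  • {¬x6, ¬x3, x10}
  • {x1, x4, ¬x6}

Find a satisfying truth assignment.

x1 = True, x2 = False, x3 = False, x4 = True, x5 = False, x6 = False, x7 = False, x8 = True, x9 = False, x10 = True

x6 occurs only negated in the remaining clauses — set x6 = False.
Set x1 = True and propagate.
Try x2 = False.
For the remaining variables, x3 = False, x4 = True, x5 = False, x7 = False, x8 = True, x9 = False, x10 = True works.
Every clause has at least one true literal under this assignment.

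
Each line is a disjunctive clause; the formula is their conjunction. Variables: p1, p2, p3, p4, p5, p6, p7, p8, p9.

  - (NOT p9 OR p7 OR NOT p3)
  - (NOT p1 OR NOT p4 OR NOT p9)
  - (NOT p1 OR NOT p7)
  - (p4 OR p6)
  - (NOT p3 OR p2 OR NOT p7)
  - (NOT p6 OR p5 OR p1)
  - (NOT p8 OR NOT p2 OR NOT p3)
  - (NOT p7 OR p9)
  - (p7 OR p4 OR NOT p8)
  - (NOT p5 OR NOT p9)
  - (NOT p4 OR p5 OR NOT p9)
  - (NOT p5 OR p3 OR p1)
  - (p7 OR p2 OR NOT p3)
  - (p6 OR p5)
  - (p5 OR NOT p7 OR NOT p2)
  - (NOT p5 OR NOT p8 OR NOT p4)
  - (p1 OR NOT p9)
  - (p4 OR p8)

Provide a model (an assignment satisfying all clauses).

p1=True, p2=True, p3=False, p4=True, p5=False, p6=True, p7=False, p8=False, p9=False

Try p1 = True.
  then p7 is forced to False.
Set p2 = True and propagate.
Branch on p3: take p3 = False.
For the remaining variables, p4 = True, p5 = False, p6 = True, p8 = False, p9 = False works.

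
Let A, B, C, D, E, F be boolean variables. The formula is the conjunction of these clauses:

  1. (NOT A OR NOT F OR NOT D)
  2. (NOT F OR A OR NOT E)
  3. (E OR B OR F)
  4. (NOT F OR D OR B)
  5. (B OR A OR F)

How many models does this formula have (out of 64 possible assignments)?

Case analysis on F and A:
  F=T, A=T: remaining (B,C,D,E) ∈ {(T,F,F,F); (T,F,F,T); (T,T,F,F); (T,T,F,T)} — 4.
  F=T, A=F: C free; 3 ways for (B,D,E) × 2^1 = 6.
  F=F, A=T: C, D free; 3 ways for (B,E) × 2^2 = 12.
  F=F, A=F: forces B=T; C, D, E free → 2^3 = 8.
Total: 4 + 6 + 12 + 8 = 30.

30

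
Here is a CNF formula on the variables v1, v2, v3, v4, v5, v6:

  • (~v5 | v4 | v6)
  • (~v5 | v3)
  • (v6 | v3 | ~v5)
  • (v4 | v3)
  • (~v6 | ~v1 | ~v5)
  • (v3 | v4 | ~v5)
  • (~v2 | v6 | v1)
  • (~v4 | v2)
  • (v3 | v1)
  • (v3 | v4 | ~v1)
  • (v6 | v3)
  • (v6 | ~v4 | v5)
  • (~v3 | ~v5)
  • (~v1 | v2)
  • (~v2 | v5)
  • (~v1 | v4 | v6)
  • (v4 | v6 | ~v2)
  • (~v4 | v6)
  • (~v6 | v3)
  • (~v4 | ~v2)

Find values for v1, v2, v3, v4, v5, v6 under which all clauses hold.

Branch on v1: take v1 = False.
  then v3 is forced to True.
  then v5 is forced to False.
  then v2 is forced to False.
  then v4 is forced to False.
v6 is now unconstrained; take v6 = False.
Check each clause:
  1. (v6 | v4 | ~v5) — ~v5 is true.
  2. (v3 | ~v5) — v3 is true.
  3. (v6 | ~v5 | v3) — v3 is true.
  4. (v4 | v3) — v3 is true.
  5. (~v1 | ~v6 | ~v5) — ~v6 is true.
  6. (~v5 | v4 | v3) — v3 is true.
  7. (v1 | v6 | ~v2) — ~v2 is true.
  8. (v2 | ~v4) — ~v4 is true.
  9. (v1 | v3) — v3 is true.
  10. (v3 | ~v1 | v4) — v3 is true.
  11. (v3 | v6) — v3 is true.
  12. (v5 | v6 | ~v4) — ~v4 is true.
  13. (~v3 | ~v5) — ~v5 is true.
  14. (v2 | ~v1) — ~v1 is true.
  15. (v5 | ~v2) — ~v2 is true.
  16. (v4 | v6 | ~v1) — ~v1 is true.
  17. (v4 | ~v2 | v6) — ~v2 is true.
  18. (~v4 | v6) — ~v4 is true.
  19. (v3 | ~v6) — ~v6 is true.
  20. (~v2 | ~v4) — ~v4 is true.

v1 = F, v2 = F, v3 = T, v4 = F, v5 = F, v6 = F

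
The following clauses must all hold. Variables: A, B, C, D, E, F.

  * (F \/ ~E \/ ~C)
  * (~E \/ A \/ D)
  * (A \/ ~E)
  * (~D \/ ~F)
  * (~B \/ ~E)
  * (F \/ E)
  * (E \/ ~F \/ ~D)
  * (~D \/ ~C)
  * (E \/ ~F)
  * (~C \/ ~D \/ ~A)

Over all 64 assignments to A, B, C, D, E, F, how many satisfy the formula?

4

The models are:
  A=T B=F C=F D=F E=T F=F
  A=T B=F C=F D=F E=T F=T
  A=T B=F C=F D=T E=T F=F
  A=T B=F C=T D=F E=T F=T
Count: 4.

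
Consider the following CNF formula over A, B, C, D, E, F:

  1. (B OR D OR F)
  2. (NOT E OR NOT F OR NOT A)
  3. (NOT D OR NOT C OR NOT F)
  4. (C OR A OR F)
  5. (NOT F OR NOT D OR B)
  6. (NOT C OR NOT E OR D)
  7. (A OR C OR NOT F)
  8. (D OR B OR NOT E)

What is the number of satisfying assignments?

Case analysis on F and D:
  F=T, D=T: remaining (A,B,C,E) ∈ {(T,T,F,F)} — 1.
  F=T, D=F: B free; 3 ways for (A,C,E) × 2^1 = 6.
  F=F, D=T: B, E free; 3 ways for (A,C) × 2^2 = 12.
  F=F, D=F: remaining (A,B,C,E) ∈ {(F,T,T,F); (T,T,F,F); (T,T,F,T); (T,T,T,F)} — 4.
Total: 1 + 6 + 12 + 4 = 23.

23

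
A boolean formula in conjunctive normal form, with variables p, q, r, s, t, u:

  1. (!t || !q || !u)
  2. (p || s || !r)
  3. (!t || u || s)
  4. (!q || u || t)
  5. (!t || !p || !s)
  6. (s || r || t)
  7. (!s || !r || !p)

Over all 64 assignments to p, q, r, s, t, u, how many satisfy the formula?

21

Case analysis on s and t:
  s=1, t=1: r free; 3 ways for (p,q,u) × 2^1 = 6.
  s=1, t=0: 9 of the 16 assignments to (p,q,r,u) work.
  s=0, t=1: remaining (p,q,r,u) ∈ {(0,0,0,1); (1,0,0,1); (1,0,1,1)} — 3.
  s=0, t=0: remaining (p,q,r,u) ∈ {(1,0,1,0); (1,0,1,1); (1,1,1,1)} — 3.
Total: 6 + 9 + 3 + 3 = 21.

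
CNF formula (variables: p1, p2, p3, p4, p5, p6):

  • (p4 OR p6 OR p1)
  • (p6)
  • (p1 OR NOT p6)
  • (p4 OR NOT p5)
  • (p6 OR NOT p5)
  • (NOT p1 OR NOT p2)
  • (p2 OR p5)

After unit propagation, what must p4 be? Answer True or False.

(p6) is a unit clause: p6 = True.
In (NOT p6 OR p1), NOT p6 is now false; p1 must hold, so p1 = True.
(NOT p1 OR NOT p2) with p1 = True leaves only NOT p2, so p2 = False.
(p2 OR p5): since p2 = False, the clause reduces to (p5). p5 = True.
(p4 OR NOT p5) with p5 = True leaves only p4, so p4 = True.

True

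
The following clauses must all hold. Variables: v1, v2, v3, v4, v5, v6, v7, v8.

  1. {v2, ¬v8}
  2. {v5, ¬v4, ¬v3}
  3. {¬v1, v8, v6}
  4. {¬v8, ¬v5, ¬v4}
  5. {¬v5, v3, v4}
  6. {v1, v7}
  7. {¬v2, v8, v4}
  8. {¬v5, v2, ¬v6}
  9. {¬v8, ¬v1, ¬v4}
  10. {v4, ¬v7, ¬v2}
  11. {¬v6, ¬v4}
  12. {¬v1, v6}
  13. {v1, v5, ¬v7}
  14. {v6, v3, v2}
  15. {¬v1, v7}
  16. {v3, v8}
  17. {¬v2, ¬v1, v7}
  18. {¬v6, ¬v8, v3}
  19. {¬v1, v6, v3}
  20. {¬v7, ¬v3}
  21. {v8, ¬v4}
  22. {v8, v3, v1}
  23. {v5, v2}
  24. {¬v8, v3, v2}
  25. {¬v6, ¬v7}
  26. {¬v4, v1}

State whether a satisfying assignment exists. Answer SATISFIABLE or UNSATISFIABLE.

UNSATISFIABLE

v1 = True:
  propagation gives v6=True, v4=False, v7=True; an empty clause results — contradiction.
v1 = False:
  propagation gives v7=True, v5=True, v3=False, v4=True; an empty clause results — contradiction.
Every branch closes, so no satisfying assignment exists.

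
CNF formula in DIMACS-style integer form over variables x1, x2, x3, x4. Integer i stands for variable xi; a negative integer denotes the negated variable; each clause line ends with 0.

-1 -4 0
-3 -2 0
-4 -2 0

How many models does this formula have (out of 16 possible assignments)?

8

Case analysis on x2 and x4:
  x2=1, x4=1: a clause becomes empty — 0.
  x2=1, x4=0: remaining (x1,x3) ∈ {(0,0); (1,0)} — 2.
  x2=0, x4=1: remaining (x1,x3) ∈ {(0,0); (0,1)} — 2.
  x2=0, x4=0: remaining (x1,x3) ∈ {(0,0); (0,1); (1,0); (1,1)} — 4.
Total: 0 + 2 + 2 + 4 = 8.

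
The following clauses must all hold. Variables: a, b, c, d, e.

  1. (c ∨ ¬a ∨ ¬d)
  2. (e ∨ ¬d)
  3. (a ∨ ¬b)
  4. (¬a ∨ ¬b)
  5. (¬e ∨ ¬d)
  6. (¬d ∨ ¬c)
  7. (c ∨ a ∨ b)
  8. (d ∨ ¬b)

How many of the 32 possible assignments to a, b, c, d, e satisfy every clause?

6

Satisfying assignments:
  a=F b=F c=T d=F e=F
  a=F b=F c=T d=F e=T
  a=T b=F c=F d=F e=F
  a=T b=F c=F d=F e=T
  a=T b=F c=T d=F e=F
  a=T b=F c=T d=F e=T
Count: 6.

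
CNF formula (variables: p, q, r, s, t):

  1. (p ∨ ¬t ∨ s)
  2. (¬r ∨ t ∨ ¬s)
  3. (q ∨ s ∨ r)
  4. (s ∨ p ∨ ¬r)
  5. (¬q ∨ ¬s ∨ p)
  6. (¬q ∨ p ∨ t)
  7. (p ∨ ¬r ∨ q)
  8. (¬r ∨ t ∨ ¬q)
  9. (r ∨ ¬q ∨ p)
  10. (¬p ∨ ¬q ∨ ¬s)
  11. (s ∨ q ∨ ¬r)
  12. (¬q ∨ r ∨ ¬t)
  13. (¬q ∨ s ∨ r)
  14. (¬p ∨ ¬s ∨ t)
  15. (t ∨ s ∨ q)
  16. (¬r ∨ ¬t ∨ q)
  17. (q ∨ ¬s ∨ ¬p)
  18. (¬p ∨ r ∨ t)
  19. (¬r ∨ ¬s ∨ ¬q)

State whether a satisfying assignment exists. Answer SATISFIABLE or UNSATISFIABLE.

SATISFIABLE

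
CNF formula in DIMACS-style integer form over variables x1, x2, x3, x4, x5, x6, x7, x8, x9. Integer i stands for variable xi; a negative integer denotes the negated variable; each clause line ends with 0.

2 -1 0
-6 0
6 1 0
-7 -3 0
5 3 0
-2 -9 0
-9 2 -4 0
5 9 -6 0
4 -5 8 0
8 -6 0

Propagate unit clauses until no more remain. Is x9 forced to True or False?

(!x6) is a unit clause: x6 = False.
(x1 || x6): since x6 = False, the clause reduces to (x1). x1 = True.
(x2 || !x1) with x1 = True leaves only x2, so x2 = True.
From (!x2 || !x9) and x2 = True: x9 = False.

False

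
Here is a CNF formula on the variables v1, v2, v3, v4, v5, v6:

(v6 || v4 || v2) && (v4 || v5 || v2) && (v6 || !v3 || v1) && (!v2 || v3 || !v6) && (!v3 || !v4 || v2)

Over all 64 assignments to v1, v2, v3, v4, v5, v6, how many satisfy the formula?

32

Case analysis on v2 and v3:
  v2=1, v3=1: v4, v5 free; 3 ways for (v1,v6) × 2^2 = 12.
  v2=1, v3=0: forces v6=0; v1, v4, v5 free → 2^3 = 8.
  v2=0, v3=1: remaining (v1,v4,v5,v6) ∈ {(0,0,1,1); (1,0,1,1)} — 2.
  v2=0, v3=0: v1 free; 5 ways for (v4,v5,v6) × 2^1 = 10.
Total: 12 + 8 + 2 + 10 = 32.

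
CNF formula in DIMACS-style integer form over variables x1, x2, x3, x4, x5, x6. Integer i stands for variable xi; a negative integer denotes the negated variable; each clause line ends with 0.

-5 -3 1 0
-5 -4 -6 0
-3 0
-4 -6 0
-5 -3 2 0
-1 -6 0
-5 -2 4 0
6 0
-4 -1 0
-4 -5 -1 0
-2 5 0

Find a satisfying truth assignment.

Unit propagation: (¬x3) forces x3 = False.
The clause (x6) is unit: x6 must be True.
The clause (¬x4) is unit: x4 must be False.
Unit propagation: (¬x1) forces x1 = False.
Pure literal: x2 appears only negated; assign x2 = False.
x5 is now unconstrained; take x5 = True.
Every clause has at least one true literal under this assignment.

x1 = 0, x2 = 0, x3 = 0, x4 = 0, x5 = 1, x6 = 1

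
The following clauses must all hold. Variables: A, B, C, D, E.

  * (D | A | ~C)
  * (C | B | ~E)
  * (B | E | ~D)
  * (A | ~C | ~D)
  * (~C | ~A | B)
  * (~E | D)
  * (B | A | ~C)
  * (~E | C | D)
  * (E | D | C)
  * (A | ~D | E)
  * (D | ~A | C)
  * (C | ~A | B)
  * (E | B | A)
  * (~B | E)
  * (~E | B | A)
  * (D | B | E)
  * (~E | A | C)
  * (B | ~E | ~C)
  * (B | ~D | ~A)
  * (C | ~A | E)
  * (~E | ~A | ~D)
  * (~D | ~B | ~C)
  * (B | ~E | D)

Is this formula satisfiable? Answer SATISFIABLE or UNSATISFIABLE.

E = True:
  propagation gives D=True, A=False, C=False; an empty clause results — contradiction.
E = False:
  propagation gives B=False, D=False; an empty clause results — contradiction.
Every branch closes, so no satisfying assignment exists.

UNSATISFIABLE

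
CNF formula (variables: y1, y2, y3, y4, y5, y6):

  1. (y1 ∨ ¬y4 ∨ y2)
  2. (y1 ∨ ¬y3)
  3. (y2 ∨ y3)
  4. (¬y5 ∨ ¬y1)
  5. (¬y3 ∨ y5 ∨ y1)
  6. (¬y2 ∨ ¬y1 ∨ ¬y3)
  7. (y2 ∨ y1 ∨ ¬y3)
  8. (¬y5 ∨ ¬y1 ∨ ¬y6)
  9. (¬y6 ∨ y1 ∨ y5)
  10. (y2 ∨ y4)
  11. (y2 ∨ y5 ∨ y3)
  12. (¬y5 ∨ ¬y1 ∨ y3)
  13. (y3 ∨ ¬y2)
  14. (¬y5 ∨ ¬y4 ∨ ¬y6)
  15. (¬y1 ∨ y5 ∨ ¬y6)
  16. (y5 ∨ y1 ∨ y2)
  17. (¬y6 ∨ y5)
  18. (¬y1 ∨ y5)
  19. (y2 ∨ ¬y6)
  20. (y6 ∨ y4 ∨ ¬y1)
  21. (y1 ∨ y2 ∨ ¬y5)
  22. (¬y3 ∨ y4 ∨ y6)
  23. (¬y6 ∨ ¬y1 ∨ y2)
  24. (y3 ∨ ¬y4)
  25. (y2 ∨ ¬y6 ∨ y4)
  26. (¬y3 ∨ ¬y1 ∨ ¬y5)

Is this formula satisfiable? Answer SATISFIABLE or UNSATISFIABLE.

UNSATISFIABLE

y1 = True:
  propagation gives y5=False; an empty clause results — contradiction.
y1 = False:
  propagation gives y3=False, y2=True; an empty clause results — contradiction.
Every branch closes, so no satisfying assignment exists.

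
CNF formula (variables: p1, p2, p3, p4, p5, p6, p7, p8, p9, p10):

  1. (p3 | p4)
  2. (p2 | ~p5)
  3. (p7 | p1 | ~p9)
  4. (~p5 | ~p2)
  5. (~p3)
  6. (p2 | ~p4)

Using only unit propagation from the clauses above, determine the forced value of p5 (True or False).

False

(~p3) is a unit clause: p3 = False.
From (p4 | p3) and p3 = False: p4 = True.
(p2 | ~p4) with p4 = True leaves only p2, so p2 = True.
(~p5 | ~p2) with p2 = True leaves only ~p5, so p5 = False.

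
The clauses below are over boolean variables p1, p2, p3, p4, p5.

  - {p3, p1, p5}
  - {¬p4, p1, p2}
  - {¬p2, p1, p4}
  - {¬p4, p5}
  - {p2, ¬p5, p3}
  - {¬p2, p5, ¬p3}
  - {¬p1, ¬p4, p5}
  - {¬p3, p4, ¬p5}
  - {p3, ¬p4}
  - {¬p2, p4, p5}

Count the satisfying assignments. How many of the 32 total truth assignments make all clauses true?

7

The models are:
  p1=0 p2=0 p3=1 p4=0 p5=0
  p1=0 p2=1 p3=1 p4=1 p5=1
  p1=1 p2=0 p3=0 p4=0 p5=0
  p1=1 p2=0 p3=1 p4=0 p5=0
  p1=1 p2=0 p3=1 p4=1 p5=1
  p1=1 p2=1 p3=0 p4=0 p5=1
  p1=1 p2=1 p3=1 p4=1 p5=1
Count: 7.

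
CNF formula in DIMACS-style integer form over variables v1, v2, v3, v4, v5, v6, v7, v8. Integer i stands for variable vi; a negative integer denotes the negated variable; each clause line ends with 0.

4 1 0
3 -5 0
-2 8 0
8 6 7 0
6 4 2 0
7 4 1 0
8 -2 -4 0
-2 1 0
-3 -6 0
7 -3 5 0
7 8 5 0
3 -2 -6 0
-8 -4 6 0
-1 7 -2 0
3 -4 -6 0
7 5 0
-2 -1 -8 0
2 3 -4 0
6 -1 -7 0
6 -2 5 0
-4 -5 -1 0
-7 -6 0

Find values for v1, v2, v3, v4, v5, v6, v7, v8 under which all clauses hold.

v1 = F, v2 = F, v3 = T, v4 = T, v5 = F, v6 = F, v7 = T, v8 = F

Check each clause:
  1. (v4 || v1) — v4 is true.
  2. (!v5 || v3) — v3 is true.
  3. (v8 || !v2) — !v2 is true.
  4. (v8 || v6 || v7) — v7 is true.
  5. (v2 || v4 || v6) — v4 is true.
  6. (v7 || v4 || v1) — v4 is true.
  7. (!v4 || !v2 || v8) — !v2 is true.
  8. (!v2 || v1) — !v2 is true.
  9. (!v6 || !v3) — !v6 is true.
  10. (v7 || !v3 || v5) — v7 is true.
  11. (v8 || v7 || v5) — v7 is true.
  12. (!v2 || !v6 || v3) — !v6 is true.
  13. (!v4 || !v8 || v6) — !v8 is true.
  14. (!v1 || !v2 || v7) — !v1 is true.
  15. (!v4 || v3 || !v6) — !v6 is true.
  16. (v5 || v7) — v7 is true.
  17. (!v1 || !v8 || !v2) — !v8 is true.
  18. (!v4 || v2 || v3) — v3 is true.
  19. (v6 || !v1 || !v7) — !v1 is true.
  20. (v6 || !v2 || v5) — !v2 is true.
  21. (!v5 || !v4 || !v1) — !v5 is true.
  22. (!v7 || !v6) — !v6 is true.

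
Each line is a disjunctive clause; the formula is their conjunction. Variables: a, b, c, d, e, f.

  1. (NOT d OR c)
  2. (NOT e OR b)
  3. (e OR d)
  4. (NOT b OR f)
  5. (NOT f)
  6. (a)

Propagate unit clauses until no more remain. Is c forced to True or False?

Unit clause (NOT f) sets f = False.
In (f OR NOT b), f is now false; NOT b must hold, so b = False.
From (b OR NOT e) and b = False: e = False.
From (e OR d) and e = False: d = True.
(NOT d OR c) with d = True leaves only c, so c = True.

True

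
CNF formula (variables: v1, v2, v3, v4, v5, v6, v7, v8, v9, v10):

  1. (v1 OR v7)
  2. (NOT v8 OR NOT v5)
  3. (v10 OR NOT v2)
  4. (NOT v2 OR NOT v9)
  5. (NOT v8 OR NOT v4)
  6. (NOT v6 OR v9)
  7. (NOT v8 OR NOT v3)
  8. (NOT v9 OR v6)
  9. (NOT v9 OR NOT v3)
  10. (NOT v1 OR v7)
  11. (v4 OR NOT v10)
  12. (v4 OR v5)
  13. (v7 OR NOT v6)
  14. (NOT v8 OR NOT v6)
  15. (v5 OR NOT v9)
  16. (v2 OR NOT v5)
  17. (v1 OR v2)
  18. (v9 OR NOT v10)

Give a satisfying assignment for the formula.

v1 = True, v2 = False, v3 = False, v4 = True, v5 = False, v6 = False, v7 = True, v8 = False, v9 = False, v10 = False

v3 occurs only negated in the remaining clauses — set v3 = False.
v7 occurs only positively in the remaining clauses — set v7 = True.
Branch on v1: take v1 = True.
Try v2 = False.
  then v5 is forced to False.
  then v4 is forced to True.
  then v8 is forced to False.
  then v9 is forced to False.
  then v6 is forced to False.
  then v10 is forced to False.
Check each clause:
  1. (v1 OR v7) — v1 is true.
  2. (NOT v8 OR NOT v5) — NOT v8 is true.
  3. (NOT v2 OR v10) — NOT v2 is true.
  4. (NOT v2 OR NOT v9) — NOT v2 is true.
  5. (NOT v4 OR NOT v8) — NOT v8 is true.
  6. (v9 OR NOT v6) — NOT v6 is true.
  7. (NOT v8 OR NOT v3) — NOT v8 is true.
  8. (NOT v9 OR v6) — NOT v9 is true.
  9. (NOT v9 OR NOT v3) — NOT v3 is true.
  10. (v7 OR NOT v1) — v7 is true.
  11. (v4 OR NOT v10) — v4 is true.
  12. (v4 OR v5) — v4 is true.
  13. (v7 OR NOT v6) — NOT v6 is true.
  14. (NOT v6 OR NOT v8) — NOT v8 is true.
  15. (NOT v9 OR v5) — NOT v9 is true.
  16. (v2 OR NOT v5) — NOT v5 is true.
  17. (v2 OR v1) — v1 is true.
  18. (v9 OR NOT v10) — NOT v10 is true.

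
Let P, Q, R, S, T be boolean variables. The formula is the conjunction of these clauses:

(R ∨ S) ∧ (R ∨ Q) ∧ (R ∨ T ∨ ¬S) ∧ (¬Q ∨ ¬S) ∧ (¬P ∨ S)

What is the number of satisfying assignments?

Case analysis on S and R:
  S=1, R=1: remaining (P,Q,T) ∈ {(0,0,0); (0,0,1); (1,0,0); (1,0,1)} — 4.
  S=1, R=0: a clause becomes empty — 0.
  S=0, R=1: remaining (P,Q,T) ∈ {(0,0,0); (0,0,1); (0,1,0); (0,1,1)} — 4.
  S=0, R=0: a clause becomes empty — 0.
Total: 4 + 0 + 4 + 0 = 8.

8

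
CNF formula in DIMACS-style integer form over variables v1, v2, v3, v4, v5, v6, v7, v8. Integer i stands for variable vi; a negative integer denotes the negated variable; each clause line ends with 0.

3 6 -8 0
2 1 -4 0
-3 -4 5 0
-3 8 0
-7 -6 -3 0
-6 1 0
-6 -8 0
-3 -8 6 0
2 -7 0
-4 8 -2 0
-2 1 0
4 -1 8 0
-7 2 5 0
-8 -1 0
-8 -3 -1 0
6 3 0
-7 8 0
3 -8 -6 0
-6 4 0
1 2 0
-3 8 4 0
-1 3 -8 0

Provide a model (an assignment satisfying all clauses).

v1=True, v2=False, v3=False, v4=True, v5=False, v6=True, v7=False, v8=False

v7 occurs only negated in the remaining clauses — set v7 = False.
Set v1 = True and propagate.
  then v8 is forced to False.
  then v3 is forced to False.
  then v4 is forced to True.
  then v2 is forced to False.
  then v6 is forced to True.
v5 is now unconstrained; take v5 = False.
Every clause has at least one true literal under this assignment.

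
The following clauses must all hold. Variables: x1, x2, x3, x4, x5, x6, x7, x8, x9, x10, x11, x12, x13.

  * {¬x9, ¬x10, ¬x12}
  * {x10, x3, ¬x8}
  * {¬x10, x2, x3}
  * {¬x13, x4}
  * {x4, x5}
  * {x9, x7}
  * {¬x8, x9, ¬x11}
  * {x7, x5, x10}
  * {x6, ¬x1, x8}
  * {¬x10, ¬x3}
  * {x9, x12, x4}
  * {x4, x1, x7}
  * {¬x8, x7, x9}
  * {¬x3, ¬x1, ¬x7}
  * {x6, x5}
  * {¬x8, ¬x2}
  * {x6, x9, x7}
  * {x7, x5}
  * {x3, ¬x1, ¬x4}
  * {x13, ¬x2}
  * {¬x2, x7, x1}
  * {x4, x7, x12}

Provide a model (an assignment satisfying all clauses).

x1=F, x2=T, x3=F, x4=T, x5=F, x6=T, x7=T, x8=F, x9=F, x10=T, x11=F, x12=T, x13=T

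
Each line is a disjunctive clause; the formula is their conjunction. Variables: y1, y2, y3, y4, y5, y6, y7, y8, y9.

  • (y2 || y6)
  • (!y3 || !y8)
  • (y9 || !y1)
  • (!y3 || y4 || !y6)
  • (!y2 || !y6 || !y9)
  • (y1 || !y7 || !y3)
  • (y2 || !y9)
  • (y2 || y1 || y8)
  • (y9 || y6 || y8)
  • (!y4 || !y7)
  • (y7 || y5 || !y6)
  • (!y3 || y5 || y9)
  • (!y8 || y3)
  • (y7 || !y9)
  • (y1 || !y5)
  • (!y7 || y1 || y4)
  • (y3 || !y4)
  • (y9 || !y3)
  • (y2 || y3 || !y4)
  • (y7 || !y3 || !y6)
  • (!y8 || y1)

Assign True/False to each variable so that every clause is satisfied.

Branch on y1: take y1 = True.
  then y9 is forced to True.
  then y2 is forced to True.
  then y6 is forced to False.
  then y7 is forced to True.
  then y4 is forced to False.
Branch on y3: take y3 = False.
  then y8 is forced to False.
y5 is now unconstrained; take y5 = True.
Every clause has at least one true literal under this assignment.

y1=1, y2=1, y3=0, y4=0, y5=1, y6=0, y7=1, y8=0, y9=1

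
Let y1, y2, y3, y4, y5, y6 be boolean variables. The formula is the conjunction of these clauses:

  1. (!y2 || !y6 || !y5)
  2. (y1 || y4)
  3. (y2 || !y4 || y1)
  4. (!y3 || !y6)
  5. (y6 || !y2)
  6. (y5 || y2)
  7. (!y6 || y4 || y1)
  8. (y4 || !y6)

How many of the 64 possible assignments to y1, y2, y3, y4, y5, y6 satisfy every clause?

7

Satisfying assignments:
  y1=0 y2=1 y3=0 y4=1 y5=0 y6=1
  y1=1 y2=0 y3=0 y4=0 y5=1 y6=0
  y1=1 y2=0 y3=0 y4=1 y5=1 y6=0
  y1=1 y2=0 y3=0 y4=1 y5=1 y6=1
  y1=1 y2=0 y3=1 y4=0 y5=1 y6=0
  y1=1 y2=0 y3=1 y4=1 y5=1 y6=0
  y1=1 y2=1 y3=0 y4=1 y5=0 y6=1
Count: 7.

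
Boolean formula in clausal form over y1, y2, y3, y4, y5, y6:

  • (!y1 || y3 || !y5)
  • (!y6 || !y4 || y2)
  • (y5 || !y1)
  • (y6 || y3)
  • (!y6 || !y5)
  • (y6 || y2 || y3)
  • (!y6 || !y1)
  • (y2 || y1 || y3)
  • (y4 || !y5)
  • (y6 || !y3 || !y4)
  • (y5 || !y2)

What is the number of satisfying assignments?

The models are:
  y1=0 y2=0 y3=1 y4=0 y5=0 y6=0
  y1=0 y2=0 y3=1 y4=0 y5=0 y6=1
That's 2 in total.

2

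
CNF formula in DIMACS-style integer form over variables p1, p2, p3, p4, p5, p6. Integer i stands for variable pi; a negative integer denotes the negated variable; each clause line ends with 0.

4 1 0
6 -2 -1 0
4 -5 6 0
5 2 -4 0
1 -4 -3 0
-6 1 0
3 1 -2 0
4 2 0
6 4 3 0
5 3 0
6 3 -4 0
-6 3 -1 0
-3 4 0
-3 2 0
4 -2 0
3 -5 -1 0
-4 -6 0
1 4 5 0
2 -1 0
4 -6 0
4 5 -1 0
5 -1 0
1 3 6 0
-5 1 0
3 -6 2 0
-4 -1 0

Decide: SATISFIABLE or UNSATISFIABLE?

UNSATISFIABLE

p1 = True:
  propagation gives p2=True, p6=True, p3=True, p4=True; an empty clause results — contradiction.
p1 = False:
  propagation gives p4=True, p3=False, p6=False; an empty clause results — contradiction.
Every branch closes, so no satisfying assignment exists.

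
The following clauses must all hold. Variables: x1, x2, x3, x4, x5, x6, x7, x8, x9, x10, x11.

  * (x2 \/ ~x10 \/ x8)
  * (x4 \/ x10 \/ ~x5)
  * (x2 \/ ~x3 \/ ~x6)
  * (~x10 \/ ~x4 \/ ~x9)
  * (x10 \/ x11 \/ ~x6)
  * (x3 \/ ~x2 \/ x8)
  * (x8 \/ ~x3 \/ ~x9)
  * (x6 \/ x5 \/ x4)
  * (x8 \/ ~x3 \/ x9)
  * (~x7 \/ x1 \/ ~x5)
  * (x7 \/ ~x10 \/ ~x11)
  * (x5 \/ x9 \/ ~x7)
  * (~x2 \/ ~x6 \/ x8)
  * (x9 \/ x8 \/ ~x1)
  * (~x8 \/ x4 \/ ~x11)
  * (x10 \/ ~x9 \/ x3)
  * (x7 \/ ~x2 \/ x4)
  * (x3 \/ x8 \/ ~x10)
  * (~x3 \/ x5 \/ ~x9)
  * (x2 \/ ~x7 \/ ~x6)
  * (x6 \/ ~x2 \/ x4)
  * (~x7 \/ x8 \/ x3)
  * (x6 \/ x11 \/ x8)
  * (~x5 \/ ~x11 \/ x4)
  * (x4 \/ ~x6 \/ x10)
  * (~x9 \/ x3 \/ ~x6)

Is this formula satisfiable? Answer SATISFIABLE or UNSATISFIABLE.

SATISFIABLE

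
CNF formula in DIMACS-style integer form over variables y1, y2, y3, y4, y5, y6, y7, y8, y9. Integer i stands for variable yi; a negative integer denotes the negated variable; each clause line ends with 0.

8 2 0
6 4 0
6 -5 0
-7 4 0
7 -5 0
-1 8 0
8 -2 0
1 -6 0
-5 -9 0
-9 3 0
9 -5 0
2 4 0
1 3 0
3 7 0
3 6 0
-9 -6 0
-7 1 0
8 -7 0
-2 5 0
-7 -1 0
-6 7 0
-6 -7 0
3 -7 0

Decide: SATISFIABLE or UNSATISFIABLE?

SATISFIABLE

y3 occurs only positively in the remaining clauses — set y3 = True.
Pure literal: y4 appears only positively; assign y4 = True.
Branch on y1: take y1 = False.
  then y6 is forced to False.
  then y5 is forced to False.
  then y7 is forced to False.
  then y2 is forced to False.
  then y8 is forced to True.
y9 is now unconstrained; take y9 = True.
Every clause has at least one true literal under this assignment.
So y1=F  y2=F  y3=T  y4=T  y5=F  y6=F  y7=F  y8=T  y9=T is a satisfying assignment.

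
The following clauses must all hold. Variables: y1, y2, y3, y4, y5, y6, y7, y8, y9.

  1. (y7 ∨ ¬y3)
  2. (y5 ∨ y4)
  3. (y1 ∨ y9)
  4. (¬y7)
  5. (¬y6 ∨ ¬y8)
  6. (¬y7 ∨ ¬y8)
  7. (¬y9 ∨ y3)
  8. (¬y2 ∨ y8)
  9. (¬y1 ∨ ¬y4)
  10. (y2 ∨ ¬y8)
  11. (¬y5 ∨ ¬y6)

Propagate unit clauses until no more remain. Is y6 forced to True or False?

(¬y7) is a unit clause: y7 = False.
(y7 ∨ ¬y3) with y7 = False leaves only ¬y3, so y3 = False.
(y3 ∨ ¬y9) with y3 = False leaves only ¬y9, so y9 = False.
(y1 ∨ y9): since y9 = False, the clause reduces to (y1). y1 = True.
(¬y1 ∨ ¬y4) with y1 = True leaves only ¬y4, so y4 = False.
(y5 ∨ y4) with y4 = False leaves only y5, so y5 = True.
(¬y6 ∨ ¬y5) with y5 = True leaves only ¬y6, so y6 = False.

False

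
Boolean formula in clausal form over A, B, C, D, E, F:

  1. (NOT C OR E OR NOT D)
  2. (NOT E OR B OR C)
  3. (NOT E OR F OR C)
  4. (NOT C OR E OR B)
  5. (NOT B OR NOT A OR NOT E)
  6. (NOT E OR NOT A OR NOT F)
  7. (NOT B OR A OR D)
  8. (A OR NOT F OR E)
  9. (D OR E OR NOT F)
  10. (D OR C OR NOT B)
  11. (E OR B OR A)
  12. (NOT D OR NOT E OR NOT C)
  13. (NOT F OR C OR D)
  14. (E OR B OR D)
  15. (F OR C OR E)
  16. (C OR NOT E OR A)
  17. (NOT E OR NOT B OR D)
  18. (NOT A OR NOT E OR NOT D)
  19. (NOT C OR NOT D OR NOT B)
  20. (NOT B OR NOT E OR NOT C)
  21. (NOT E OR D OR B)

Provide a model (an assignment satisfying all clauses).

A=True, B=True, C=True, D=False, E=False, F=False

Branch on A: take A = True.
Set B = True and propagate.
  then E is forced to False.
Set C = True and propagate.
  then D is forced to False.
  then F is forced to False.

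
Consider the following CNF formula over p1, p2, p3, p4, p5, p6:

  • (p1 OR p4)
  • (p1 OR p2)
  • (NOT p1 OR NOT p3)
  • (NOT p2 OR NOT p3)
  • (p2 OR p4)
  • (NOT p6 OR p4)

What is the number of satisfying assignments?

Split on p1, then p2.
  p1=1, p2=1: p5 free; 3 ways for (p3,p4,p6) × 2^1 = 6.
  p1=1, p2=0: remaining (p3,p4,p5,p6) ∈ {(0,1,0,0); (0,1,0,1); (0,1,1,0); (0,1,1,1)} — 4.
  p1=0, p2=1: remaining (p3,p4,p5,p6) ∈ {(0,1,0,0); (0,1,0,1); (0,1,1,0); (0,1,1,1)} — 4.
  p1=0, p2=0: a clause becomes empty — 0.
Total: 6 + 4 + 4 + 0 = 14.

14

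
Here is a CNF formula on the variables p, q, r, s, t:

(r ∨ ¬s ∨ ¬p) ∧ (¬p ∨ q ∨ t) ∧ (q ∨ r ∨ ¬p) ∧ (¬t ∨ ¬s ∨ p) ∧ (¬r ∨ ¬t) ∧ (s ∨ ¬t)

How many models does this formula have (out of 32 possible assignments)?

11

Split on p, then t.
  p=T, t=T: a clause becomes empty — 0.
  p=T, t=F: remaining (q,r,s) ∈ {(T,F,F); (T,T,F); (T,T,T)} — 3.
  p=F, t=T: a clause becomes empty — 0.
  p=F, t=F: q, r, s free → 2^3 = 8.
Total: 0 + 3 + 0 + 8 = 11.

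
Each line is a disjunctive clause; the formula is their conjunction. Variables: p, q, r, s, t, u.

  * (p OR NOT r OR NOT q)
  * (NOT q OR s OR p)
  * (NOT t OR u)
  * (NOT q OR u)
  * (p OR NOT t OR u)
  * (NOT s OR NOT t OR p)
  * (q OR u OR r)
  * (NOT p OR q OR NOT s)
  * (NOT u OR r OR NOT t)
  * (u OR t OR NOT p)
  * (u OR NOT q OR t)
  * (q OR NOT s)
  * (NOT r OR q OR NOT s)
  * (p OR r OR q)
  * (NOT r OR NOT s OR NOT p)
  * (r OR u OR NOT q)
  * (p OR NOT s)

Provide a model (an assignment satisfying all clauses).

p = T, q = T, r = T, s = F, t = T, u = T

Check each clause:
  1. (NOT q OR p OR NOT r) — p is true.
  2. (s OR p OR NOT q) — p is true.
  3. (u OR NOT t) — u is true.
  4. (NOT q OR u) — u is true.
  5. (p OR NOT t OR u) — p is true.
  6. (NOT s OR NOT t OR p) — p is true.
  7. (u OR r OR q) — q is true.
  8. (NOT s OR NOT p OR q) — q is true.
  9. (r OR NOT t OR NOT u) — r is true.
  10. (t OR u OR NOT p) — t is true.
  11. (t OR u OR NOT q) — t is true.
  12. (q OR NOT s) — q is true.
  13. (NOT r OR NOT s OR q) — q is true.
  14. (q OR p OR r) — p is true.
  15. (NOT p OR NOT r OR NOT s) — NOT s is true.
  16. (NOT q OR u OR r) — r is true.
  17. (NOT s OR p) — p is true.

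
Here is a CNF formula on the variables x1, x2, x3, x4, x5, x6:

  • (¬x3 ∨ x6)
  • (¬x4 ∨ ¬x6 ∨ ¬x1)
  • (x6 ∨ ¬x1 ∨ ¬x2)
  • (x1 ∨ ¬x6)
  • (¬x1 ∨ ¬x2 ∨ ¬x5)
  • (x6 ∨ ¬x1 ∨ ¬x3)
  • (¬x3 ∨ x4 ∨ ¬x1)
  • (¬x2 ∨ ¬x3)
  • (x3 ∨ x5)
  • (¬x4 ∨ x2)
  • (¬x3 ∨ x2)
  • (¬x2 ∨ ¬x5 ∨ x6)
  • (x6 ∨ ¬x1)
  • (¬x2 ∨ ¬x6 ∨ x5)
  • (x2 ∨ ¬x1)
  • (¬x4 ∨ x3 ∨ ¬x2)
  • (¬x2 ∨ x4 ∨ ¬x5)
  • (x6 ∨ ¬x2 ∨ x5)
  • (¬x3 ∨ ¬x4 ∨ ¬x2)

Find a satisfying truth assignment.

Set x1 = False and propagate.
  then x6 is forced to False.
  then x3 is forced to False.
  then x5 is forced to True.
  then x2 is forced to False.
  then x4 is forced to False.

x1=False  x2=False  x3=False  x4=False  x5=True  x6=False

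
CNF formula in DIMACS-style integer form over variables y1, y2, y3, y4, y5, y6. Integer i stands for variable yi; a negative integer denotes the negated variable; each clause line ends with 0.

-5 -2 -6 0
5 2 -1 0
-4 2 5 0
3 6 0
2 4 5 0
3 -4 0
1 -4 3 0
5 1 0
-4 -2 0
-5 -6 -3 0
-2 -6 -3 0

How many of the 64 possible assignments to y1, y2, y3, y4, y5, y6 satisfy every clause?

Case analysis on y2 and y5:
  y2=1, y5=1: remaining (y1,y3,y4,y6) ∈ {(0,1,0,0); (1,1,0,0)} — 2.
  y2=1, y5=0: remaining (y1,y3,y4,y6) ∈ {(1,0,0,1); (1,1,0,0)} — 2.
  y2=0, y5=1: y1 free; 3 ways for (y3,y4,y6) × 2^1 = 6.
  y2=0, y5=0: a clause becomes empty — 0.
Total: 2 + 2 + 6 + 0 = 10.

10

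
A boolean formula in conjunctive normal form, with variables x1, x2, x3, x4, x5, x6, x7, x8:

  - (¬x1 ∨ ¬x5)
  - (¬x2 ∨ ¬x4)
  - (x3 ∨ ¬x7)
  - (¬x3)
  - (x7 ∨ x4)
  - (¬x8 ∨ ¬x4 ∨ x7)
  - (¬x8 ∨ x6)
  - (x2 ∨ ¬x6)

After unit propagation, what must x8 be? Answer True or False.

(¬x3) is a unit clause: x3 = False.
(x3 ∨ ¬x7) with x3 = False leaves only ¬x7, so x7 = False.
From (x7 ∨ x4) and x7 = False: x4 = True.
In (¬x2 ∨ ¬x4), ¬x4 is now false; ¬x2 must hold, so x2 = False.
From (¬x8 ∨ ¬x4 ∨ x7) and x4 = True, x7 = False: x8 = False.

False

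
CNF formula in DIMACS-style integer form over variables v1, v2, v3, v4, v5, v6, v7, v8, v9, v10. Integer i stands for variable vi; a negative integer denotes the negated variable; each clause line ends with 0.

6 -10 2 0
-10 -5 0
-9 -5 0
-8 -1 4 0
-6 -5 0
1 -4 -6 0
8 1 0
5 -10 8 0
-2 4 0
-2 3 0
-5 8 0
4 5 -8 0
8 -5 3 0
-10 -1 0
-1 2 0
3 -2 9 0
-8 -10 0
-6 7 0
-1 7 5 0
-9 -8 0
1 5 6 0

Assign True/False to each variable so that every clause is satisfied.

v1=0, v2=0, v3=0, v4=1, v5=1, v6=0, v7=1, v8=1, v9=0, v10=0

v7 occurs only positively in the remaining clauses — set v7 = True.
v10 occurs only negated in the remaining clauses — set v10 = False.
Try v1 = False.
  then v8 is forced to True.
  then v9 is forced to False.
For the remaining variables, v2 = False, v3 = False, v4 = True, v5 = True, v6 = False works.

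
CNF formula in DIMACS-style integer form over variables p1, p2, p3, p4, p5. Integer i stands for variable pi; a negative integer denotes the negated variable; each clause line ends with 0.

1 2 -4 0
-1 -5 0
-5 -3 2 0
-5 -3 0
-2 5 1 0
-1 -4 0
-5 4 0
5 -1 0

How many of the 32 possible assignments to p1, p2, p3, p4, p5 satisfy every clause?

The models are:
  p1=0 p2=0 p3=0 p4=0 p5=0
  p1=0 p2=0 p3=1 p4=0 p5=0
  p1=0 p2=1 p3=0 p4=1 p5=1
Count: 3.

3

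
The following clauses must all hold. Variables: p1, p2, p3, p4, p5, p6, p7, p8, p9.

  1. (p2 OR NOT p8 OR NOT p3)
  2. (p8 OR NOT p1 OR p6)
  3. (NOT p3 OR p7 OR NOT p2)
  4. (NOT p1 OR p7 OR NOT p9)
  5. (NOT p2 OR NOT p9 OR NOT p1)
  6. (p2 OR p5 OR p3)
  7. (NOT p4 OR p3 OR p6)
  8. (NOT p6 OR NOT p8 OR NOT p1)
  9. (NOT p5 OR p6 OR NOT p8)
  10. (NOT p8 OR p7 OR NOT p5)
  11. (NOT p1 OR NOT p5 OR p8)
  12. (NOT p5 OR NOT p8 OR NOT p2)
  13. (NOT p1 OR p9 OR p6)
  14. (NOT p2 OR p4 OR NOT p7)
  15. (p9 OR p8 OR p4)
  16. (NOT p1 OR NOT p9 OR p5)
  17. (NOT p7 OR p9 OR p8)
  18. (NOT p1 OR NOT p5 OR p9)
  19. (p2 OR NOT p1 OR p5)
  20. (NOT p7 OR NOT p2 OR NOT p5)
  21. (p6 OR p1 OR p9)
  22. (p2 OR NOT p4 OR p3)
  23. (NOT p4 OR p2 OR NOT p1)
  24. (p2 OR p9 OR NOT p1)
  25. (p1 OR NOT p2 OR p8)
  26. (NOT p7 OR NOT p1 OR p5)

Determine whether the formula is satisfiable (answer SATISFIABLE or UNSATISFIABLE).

SATISFIABLE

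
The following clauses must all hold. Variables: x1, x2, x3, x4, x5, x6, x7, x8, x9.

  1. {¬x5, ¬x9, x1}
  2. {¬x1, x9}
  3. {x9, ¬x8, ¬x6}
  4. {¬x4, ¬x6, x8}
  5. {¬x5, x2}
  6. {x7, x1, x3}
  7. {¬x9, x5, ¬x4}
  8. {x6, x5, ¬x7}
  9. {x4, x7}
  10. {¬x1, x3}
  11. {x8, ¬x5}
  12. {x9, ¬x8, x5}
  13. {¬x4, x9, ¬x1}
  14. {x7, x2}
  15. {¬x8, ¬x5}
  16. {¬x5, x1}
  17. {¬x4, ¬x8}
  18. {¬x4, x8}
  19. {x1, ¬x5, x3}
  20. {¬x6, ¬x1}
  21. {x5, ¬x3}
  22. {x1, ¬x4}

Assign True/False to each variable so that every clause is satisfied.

x1=False, x2=False, x3=False, x4=False, x5=False, x6=True, x7=True, x8=True, x9=True

Check each clause:
  1. {¬x5, x1, ¬x9} — ¬x5 is true.
  2. {x9, ¬x1} — x9 is true.
  3. {¬x6, x9, ¬x8} — x9 is true.
  4. {¬x4, x8, ¬x6} — x8 is true.
  5. {¬x5, x2} — ¬x5 is true.
  6. {x3, x7, x1} — x7 is true.
  7. {¬x9, x5, ¬x4} — ¬x4 is true.
  8. {¬x7, x6, x5} — x6 is true.
  9. {x7, x4} — x7 is true.
  10. {¬x1, x3} — ¬x1 is true.
  11. {x8, ¬x5} — x8 is true.
  12. {¬x8, x9, x5} — x9 is true.
  13. {¬x4, ¬x1, x9} — x9 is true.
  14. {x2, x7} — x7 is true.
  15. {¬x8, ¬x5} — ¬x5 is true.
  16. {x1, ¬x5} — ¬x5 is true.
  17. {¬x4, ¬x8} — ¬x4 is true.
  18. {¬x4, x8} — x8 is true.
  19. {x1, x3, ¬x5} — ¬x5 is true.
  20. {¬x6, ¬x1} — ¬x1 is true.
  21. {¬x3, x5} — ¬x3 is true.
  22. {x1, ¬x4} — ¬x4 is true.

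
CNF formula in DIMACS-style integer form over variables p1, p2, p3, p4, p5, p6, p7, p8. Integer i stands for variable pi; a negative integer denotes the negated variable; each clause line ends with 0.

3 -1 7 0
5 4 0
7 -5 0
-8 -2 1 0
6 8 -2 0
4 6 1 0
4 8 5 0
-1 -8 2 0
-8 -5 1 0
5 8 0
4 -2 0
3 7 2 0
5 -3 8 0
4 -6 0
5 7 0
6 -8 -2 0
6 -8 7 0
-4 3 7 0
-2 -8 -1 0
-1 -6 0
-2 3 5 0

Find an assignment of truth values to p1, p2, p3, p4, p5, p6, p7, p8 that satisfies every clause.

p1 = 0, p2 = 0, p3 = 1, p4 = 1, p5 = 0, p6 = 0, p7 = 1, p8 = 1

Check each clause:
  1. (p7 | p3 | ~p1) — p3 is true.
  2. (p5 | p4) — p4 is true.
  3. (p7 | ~p5) — ~p5 is true.
  4. (p1 | ~p8 | ~p2) — ~p2 is true.
  5. (~p2 | p6 | p8) — p8 is true.
  6. (p6 | p1 | p4) — p4 is true.
  7. (p5 | p8 | p4) — p8 is true.
  8. (~p1 | ~p8 | p2) — ~p1 is true.
  9. (p1 | ~p8 | ~p5) — ~p5 is true.
  10. (p5 | p8) — p8 is true.
  11. (p4 | ~p2) — p4 is true.
  12. (p2 | p7 | p3) — p3 is true.
  13. (p5 | p8 | ~p3) — p8 is true.
  14. (p4 | ~p6) — ~p6 is true.
  15. (p5 | p7) — p7 is true.
  16. (~p2 | ~p8 | p6) — ~p2 is true.
  17. (~p8 | p7 | p6) — p7 is true.
  18. (~p4 | p3 | p7) — p3 is true.
  19. (~p2 | ~p1 | ~p8) — ~p2 is true.
  20. (~p1 | ~p6) — ~p6 is true.
  21. (p3 | p5 | ~p2) — p3 is true.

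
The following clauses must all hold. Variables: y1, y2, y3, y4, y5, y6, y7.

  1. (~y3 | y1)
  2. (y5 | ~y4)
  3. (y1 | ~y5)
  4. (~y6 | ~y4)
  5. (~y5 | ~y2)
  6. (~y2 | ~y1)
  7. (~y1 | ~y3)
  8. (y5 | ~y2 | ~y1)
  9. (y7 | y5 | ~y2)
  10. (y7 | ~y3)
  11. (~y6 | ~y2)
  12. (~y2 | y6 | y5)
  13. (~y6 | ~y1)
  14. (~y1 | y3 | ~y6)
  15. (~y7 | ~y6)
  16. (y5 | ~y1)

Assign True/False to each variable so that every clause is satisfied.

y1=T  y2=F  y3=F  y4=T  y5=T  y6=F  y7=F

Pure literal: y2 appears only negated; assign y2 = False.
Branch on y1: take y1 = True.
  then y3 is forced to False.
  then y6 is forced to False.
  then y5 is forced to True.
y4, y7 are now unconstrained; take y4 = True, y7 = False.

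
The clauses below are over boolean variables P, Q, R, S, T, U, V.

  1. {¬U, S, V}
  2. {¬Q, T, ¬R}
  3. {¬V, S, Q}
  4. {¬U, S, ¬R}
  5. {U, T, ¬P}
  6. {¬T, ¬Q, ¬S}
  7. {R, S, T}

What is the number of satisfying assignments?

49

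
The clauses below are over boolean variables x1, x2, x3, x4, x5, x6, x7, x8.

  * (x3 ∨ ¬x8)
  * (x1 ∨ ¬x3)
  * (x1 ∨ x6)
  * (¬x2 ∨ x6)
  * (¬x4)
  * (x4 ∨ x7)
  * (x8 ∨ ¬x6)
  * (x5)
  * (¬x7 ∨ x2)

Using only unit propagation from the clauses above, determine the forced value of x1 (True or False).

Unit clause (¬x4) sets x4 = False.
(x4 ∨ x7): since x4 = False, the clause reduces to (x7). x7 = True.
(x5) stands alone — x5 = True.
(¬x7 ∨ x2): since x7 = True, the clause reduces to (x2). x2 = True.
(¬x2 ∨ x6) with x2 = True leaves only x6, so x6 = True.
(x8 ∨ ¬x6) with x6 = True leaves only x8, so x8 = True.
(¬x8 ∨ x3) with x8 = True leaves only x3, so x3 = True.
(x1 ∨ ¬x3): since x3 = True, the clause reduces to (x1). x1 = True.

True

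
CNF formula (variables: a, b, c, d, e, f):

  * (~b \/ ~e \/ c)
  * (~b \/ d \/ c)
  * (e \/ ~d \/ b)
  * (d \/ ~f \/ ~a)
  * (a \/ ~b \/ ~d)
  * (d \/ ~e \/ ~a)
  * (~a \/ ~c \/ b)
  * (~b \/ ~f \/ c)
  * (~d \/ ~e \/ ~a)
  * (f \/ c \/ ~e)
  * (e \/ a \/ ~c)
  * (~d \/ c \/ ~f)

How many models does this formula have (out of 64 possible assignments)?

Split on c, then d.
  c=1, d=1: remaining (a,b,e,f) ∈ {(0,0,1,0); (0,0,1,1); (1,1,0,0); (1,1,0,1)} — 4.
  c=1, d=0: 5 of the 16 assignments to (a,b,e,f) work.
  c=0, d=1: remaining (a,b,e,f) ∈ {(1,1,0,0)} — 1.
  c=0, d=0: remaining (a,b,e,f) ∈ {(0,0,0,0); (0,0,0,1); (0,0,1,1); (1,0,0,0)} — 4.
Total: 4 + 5 + 1 + 4 = 14.

14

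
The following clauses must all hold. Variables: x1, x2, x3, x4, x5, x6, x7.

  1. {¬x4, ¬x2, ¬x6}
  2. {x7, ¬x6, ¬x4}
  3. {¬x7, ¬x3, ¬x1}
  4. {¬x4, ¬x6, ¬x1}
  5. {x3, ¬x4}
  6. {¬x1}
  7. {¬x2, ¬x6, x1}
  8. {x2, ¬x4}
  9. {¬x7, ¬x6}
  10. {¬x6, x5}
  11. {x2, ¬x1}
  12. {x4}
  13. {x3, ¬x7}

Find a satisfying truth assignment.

x1=0, x2=1, x3=1, x4=1, x5=1, x6=0, x7=1

Unit propagation: (¬x1) forces x1 = False.
(x4) is a unit clause, so x4 = True.
The clause (x3) is unit: x3 must be True.
The clause (x2) is unit: x2 must be True.
Unit propagation: (¬x6) forces x6 = False.
x5, x7 are now unconstrained; take x5 = True, x7 = True.
Every clause has at least one true literal under this assignment.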